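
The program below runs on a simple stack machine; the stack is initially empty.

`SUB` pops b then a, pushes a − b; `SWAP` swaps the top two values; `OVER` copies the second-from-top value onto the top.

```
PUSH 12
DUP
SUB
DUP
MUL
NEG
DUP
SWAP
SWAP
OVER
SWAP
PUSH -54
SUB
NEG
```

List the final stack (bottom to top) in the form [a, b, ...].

[0, 0, -54]

PUSH 12  -> 12
DUP      -> 12 12
SUB      -> 0
DUP      -> 0 0
MUL      -> 0
NEG      -> 0
DUP      -> 0 0
SWAP     -> 0 0
SWAP     -> 0 0
OVER     -> 0 0 0
SWAP     -> 0 0 0
PUSH -54 -> 0 0 0 -54
SUB      -> 0 0 54
NEG      -> 0 0 -54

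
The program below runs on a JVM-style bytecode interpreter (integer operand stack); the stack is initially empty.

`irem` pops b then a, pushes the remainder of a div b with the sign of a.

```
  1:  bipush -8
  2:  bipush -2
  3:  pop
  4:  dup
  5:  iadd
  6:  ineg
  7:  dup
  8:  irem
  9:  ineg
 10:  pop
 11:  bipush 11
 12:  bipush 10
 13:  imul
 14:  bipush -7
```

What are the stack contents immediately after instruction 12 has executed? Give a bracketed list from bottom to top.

[11, 10]

bipush -8 → [-8]
bipush -2 → [-8, -2]
pop       → [-8]
dup       → [-8, -8]
iadd      → [-16]
ineg      → [16]
dup       → [16, 16]
irem      → [0]
ineg      → [0]
pop       → []
bipush 11 → [11]
bipush 10 → [11, 10]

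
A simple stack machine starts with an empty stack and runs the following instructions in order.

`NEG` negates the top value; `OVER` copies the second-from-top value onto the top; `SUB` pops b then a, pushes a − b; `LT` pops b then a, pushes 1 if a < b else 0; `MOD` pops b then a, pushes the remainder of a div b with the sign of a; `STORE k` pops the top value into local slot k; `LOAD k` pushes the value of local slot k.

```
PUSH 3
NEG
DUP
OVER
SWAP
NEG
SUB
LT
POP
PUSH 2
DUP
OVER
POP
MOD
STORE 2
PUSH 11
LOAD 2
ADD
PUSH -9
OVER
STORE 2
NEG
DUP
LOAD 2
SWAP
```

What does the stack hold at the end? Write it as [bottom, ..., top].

PUSH 3   [3]
NEG      [-3]
DUP      [-3, -3]
OVER     [-3, -3, -3]
SWAP     [-3, -3, -3]
NEG      [-3, -3, 3]
SUB      [-3, -6]
LT       [0]
POP      []
PUSH 2   [2]
DUP      [2, 2]
OVER     [2, 2, 2]
POP      [2, 2]
MOD      [0]
STORE 2  []
PUSH 11  [11]
LOAD 2   [11, 0]
ADD      [11]
PUSH -9  [11, -9]
OVER     [11, -9, 11]
STORE 2  [11, -9]
NEG      [11, 9]
DUP      [11, 9, 9]
LOAD 2   [11, 9, 9, 11]
SWAP     [11, 9, 11, 9]

[11, 9, 11, 9]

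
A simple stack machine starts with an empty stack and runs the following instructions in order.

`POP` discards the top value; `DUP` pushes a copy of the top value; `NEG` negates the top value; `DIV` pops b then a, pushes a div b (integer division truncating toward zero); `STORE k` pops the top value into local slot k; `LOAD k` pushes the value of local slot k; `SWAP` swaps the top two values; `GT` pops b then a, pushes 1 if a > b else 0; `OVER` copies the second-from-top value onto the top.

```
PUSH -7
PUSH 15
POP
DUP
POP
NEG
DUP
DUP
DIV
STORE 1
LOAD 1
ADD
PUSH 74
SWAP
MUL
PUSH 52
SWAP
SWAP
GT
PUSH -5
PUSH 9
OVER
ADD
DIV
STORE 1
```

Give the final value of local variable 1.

PUSH -7 -> -7
PUSH 15 -> -7 15
POP     -> -7
DUP     -> -7 -7
POP     -> -7
NEG     -> 7
DUP     -> 7 7
DUP     -> 7 7 7
DIV     -> 7 1
STORE 1 -> 7
LOAD 1  -> 7 1
ADD     -> 8
PUSH 74 -> 8 74
SWAP    -> 74 8
MUL     -> 592
PUSH 52 -> 592 52
SWAP    -> 52 592
SWAP    -> 592 52
GT      -> 1
PUSH -5 -> 1 -5
PUSH 9  -> 1 -5 9
OVER    -> 1 -5 9 -5
ADD     -> 1 -5 4
DIV     -> 1 -1
STORE 1 -> 1

-1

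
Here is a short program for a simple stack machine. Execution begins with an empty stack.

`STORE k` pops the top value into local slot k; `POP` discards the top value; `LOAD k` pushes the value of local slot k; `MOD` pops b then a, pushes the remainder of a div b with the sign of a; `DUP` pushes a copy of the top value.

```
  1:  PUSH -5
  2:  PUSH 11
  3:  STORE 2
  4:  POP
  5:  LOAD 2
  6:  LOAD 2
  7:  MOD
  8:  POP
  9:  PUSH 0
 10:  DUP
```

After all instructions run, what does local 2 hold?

11

PUSH -5 : -5
PUSH 11 : -5 11
STORE 2 : -5
POP     : (empty)
LOAD 2  : 11
LOAD 2  : 11 11
MOD     : 0
POP     : (empty)
PUSH 0  : 0
DUP     : 0 0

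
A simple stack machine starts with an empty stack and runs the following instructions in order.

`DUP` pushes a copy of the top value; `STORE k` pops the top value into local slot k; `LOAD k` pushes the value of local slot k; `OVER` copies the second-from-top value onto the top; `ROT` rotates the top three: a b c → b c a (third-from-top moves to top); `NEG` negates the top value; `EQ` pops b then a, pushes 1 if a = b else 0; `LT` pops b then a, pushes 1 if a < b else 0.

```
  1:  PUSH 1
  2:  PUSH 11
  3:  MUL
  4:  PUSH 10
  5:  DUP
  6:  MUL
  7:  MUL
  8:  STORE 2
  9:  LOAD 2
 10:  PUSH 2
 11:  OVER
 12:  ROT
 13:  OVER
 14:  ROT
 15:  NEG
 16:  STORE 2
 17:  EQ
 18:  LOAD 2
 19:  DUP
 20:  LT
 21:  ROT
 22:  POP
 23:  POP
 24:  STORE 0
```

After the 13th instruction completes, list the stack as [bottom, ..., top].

PUSH 1  -> [1]
PUSH 11 -> [1, 11]
MUL     -> [11]
PUSH 10 -> [11, 10]
DUP     -> [11, 10, 10]
MUL     -> [11, 100]
MUL     -> [1100]
STORE 2 -> []
LOAD 2  -> [1100]
PUSH 2  -> [1100, 2]
OVER    -> [1100, 2, 1100]
ROT     -> [2, 1100, 1100]
OVER    -> [2, 1100, 1100, 1100]

[2, 1100, 1100, 1100]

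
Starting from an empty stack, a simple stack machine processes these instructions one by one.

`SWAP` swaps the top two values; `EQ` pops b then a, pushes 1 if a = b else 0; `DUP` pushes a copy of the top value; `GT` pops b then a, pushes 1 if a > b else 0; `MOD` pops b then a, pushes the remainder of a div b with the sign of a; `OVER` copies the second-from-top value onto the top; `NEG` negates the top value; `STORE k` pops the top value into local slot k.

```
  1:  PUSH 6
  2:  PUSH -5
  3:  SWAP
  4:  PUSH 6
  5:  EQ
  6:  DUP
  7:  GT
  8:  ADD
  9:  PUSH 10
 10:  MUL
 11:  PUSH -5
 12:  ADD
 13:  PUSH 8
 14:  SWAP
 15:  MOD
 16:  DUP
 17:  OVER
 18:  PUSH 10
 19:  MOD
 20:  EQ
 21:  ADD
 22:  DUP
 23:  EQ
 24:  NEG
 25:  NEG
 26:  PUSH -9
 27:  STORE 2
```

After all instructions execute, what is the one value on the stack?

1

PUSH 6   6
PUSH -5  6 -5
SWAP     -5 6
PUSH 6   -5 6 6
EQ       -5 1
DUP      -5 1 1
GT       -5 0
ADD      -5
PUSH 10  -5 10
MUL      -50
PUSH -5  -50 -5
ADD      -55
PUSH 8   -55 8
SWAP     8 -55
MOD      8
DUP      8 8
OVER     8 8 8
PUSH 10  8 8 8 10
MOD      8 8 8
EQ       8 1
ADD      9
DUP      9 9
EQ       1
NEG      -1
NEG      1
PUSH -9  1 -9
STORE 2  1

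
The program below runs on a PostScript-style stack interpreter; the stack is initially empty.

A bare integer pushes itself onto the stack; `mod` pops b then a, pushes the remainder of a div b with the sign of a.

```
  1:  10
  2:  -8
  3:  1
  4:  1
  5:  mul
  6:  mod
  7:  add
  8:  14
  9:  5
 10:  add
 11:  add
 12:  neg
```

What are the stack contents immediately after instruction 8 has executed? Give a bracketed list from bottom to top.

10  -> 10
-8  -> 10 -8
1   -> 10 -8 1
1   -> 10 -8 1 1
mul -> 10 -8 1
mod -> 10 0
add -> 10
14  -> 10 14

[10, 14]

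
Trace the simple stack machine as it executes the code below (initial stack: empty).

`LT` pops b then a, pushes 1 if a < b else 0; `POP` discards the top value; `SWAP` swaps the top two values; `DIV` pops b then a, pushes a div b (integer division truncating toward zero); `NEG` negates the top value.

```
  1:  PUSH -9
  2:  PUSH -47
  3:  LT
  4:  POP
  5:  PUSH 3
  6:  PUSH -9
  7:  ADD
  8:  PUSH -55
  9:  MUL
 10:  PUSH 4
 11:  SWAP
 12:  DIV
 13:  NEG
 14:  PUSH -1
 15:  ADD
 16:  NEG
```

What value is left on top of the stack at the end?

PUSH -9  : [-9]
PUSH -47 : [-9, -47]
LT       : [0]
POP      : []
PUSH 3   : [3]
PUSH -9  : [3, -9]
ADD      : [-6]
PUSH -55 : [-6, -55]
MUL      : [330]
PUSH 4   : [330, 4]
SWAP     : [4, 330]
DIV      : [0]
NEG      : [0]
PUSH -1  : [0, -1]
ADD      : [-1]
NEG      : [1]

1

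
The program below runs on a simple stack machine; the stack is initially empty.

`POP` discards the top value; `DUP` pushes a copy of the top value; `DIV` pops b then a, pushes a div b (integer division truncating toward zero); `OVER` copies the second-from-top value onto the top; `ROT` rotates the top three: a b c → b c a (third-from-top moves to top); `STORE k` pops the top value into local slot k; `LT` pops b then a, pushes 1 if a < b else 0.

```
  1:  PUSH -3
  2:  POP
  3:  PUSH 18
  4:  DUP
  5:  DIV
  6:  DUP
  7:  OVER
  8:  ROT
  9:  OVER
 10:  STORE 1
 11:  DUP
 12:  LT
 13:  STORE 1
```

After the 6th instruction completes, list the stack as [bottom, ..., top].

PUSH -3 → [-3]
POP     → []
PUSH 18 → [18]
DUP     → [18, 18]
DIV     → [1]
DUP     → [1, 1]

[1, 1]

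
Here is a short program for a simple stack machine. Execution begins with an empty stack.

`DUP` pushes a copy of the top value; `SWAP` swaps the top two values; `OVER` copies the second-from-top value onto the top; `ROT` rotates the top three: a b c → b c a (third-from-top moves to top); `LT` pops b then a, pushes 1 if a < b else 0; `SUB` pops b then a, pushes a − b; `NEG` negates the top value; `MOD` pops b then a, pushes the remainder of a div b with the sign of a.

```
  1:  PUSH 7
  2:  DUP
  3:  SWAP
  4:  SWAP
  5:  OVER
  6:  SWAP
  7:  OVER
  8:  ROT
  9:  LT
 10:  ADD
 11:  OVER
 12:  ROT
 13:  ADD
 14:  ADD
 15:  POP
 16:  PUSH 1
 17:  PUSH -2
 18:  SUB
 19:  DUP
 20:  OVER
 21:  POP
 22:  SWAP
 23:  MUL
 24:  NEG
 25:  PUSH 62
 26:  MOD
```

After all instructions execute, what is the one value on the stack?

-9

PUSH 7   [7]
DUP      [7, 7]
SWAP     [7, 7]
SWAP     [7, 7]
OVER     [7, 7, 7]
SWAP     [7, 7, 7]
OVER     [7, 7, 7, 7]
ROT      [7, 7, 7, 7]
LT       [7, 7, 0]
ADD      [7, 7]
OVER     [7, 7, 7]
ROT      [7, 7, 7]
ADD      [7, 14]
ADD      [21]
POP      []
PUSH 1   [1]
PUSH -2  [1, -2]
SUB      [3]
DUP      [3, 3]
OVER     [3, 3, 3]
POP      [3, 3]
SWAP     [3, 3]
MUL      [9]
NEG      [-9]
PUSH 62  [-9, 62]
MOD      [-9]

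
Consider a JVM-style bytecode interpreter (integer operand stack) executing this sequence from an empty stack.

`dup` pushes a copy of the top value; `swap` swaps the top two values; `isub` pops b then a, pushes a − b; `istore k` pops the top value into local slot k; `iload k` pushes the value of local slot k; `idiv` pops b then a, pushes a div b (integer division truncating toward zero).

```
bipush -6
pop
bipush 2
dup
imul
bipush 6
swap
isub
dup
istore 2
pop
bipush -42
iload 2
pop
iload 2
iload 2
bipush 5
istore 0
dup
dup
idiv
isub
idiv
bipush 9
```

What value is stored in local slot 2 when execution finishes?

2

bipush -6  : -6
pop        : (empty)
bipush 2   : 2
dup        : 2 2
imul       : 4
bipush 6   : 4 6
swap       : 6 4
isub       : 2
dup        : 2 2
istore 2   : 2
pop        : (empty)
bipush -42 : -42
iload 2    : -42 2
pop        : -42
iload 2    : -42 2
iload 2    : -42 2 2
bipush 5   : -42 2 2 5
istore 0   : -42 2 2
dup        : -42 2 2 2
dup        : -42 2 2 2 2
idiv       : -42 2 2 1
isub       : -42 2 1
idiv       : -42 2
bipush 9   : -42 2 9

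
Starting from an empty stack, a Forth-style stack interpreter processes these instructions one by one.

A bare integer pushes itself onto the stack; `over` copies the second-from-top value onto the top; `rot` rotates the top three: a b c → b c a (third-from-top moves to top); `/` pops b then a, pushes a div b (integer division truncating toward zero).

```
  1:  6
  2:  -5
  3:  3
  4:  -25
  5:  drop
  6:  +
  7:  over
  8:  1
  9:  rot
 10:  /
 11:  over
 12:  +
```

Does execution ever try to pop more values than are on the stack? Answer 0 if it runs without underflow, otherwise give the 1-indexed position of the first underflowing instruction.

0

6    : [6]
-5   : [6, -5]
3    : [6, -5, 3]
-25  : [6, -5, 3, -25]
drop : [6, -5, 3]
+    : [6, -2]
over : [6, -2, 6]
1    : [6, -2, 6, 1]
rot  : [6, 6, 1, -2]
/    : [6, 6, 0]
over : [6, 6, 0, 6]
+    : [6, 6, 6]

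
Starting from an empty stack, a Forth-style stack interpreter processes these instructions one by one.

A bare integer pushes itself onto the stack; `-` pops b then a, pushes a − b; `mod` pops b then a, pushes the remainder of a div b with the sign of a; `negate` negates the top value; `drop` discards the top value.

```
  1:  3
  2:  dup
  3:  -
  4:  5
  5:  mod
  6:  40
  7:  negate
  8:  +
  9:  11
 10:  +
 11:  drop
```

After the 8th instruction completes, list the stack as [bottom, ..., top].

3      -> 3
dup    -> 3 3
-      -> 0
5      -> 0 5
mod    -> 0
40     -> 0 40
negate -> 0 -40
+      -> -40

[-40]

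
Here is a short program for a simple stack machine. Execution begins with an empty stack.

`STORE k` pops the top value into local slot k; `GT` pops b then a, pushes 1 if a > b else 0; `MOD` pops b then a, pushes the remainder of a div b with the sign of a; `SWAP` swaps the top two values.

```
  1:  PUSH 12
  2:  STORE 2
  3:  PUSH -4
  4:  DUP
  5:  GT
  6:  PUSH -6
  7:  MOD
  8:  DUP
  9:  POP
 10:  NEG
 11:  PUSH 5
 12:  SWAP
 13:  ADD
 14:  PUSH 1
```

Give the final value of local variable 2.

12

PUSH 12 -> 12
STORE 2 -> (empty)
PUSH -4 -> -4
DUP     -> -4 -4
GT      -> 0
PUSH -6 -> 0 -6
MOD     -> 0
DUP     -> 0 0
POP     -> 0
NEG     -> 0
PUSH 5  -> 0 5
SWAP    -> 5 0
ADD     -> 5
PUSH 1  -> 5 1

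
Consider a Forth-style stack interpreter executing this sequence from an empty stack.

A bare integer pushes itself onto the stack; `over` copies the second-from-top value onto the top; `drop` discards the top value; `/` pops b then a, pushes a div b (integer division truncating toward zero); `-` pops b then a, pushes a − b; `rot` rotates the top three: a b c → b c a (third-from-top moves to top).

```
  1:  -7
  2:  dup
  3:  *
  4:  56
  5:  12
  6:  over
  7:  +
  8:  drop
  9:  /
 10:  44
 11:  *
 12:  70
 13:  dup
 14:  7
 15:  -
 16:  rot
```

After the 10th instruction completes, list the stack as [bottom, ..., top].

[0, 44]

-7    -7
dup   -7 -7
*     49
56    49 56
12    49 56 12
over  49 56 12 56
+     49 56 68
drop  49 56
/     0
44    0 44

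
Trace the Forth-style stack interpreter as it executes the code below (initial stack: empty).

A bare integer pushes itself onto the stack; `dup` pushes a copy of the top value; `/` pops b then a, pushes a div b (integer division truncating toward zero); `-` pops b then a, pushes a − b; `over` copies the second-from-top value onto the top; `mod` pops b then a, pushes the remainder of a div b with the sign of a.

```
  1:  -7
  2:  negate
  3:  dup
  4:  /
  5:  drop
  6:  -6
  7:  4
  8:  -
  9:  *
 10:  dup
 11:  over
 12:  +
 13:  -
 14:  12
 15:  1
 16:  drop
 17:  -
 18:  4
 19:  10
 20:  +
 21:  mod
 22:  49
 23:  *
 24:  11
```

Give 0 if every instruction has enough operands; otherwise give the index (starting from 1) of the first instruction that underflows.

-7     : -7
negate : 7
dup    : 7 7
/      : 1
drop   : (empty)
-6     : -6
4      : -6 4
-      : -10
*  — needs 2 operands, stack has 1 → underflow

9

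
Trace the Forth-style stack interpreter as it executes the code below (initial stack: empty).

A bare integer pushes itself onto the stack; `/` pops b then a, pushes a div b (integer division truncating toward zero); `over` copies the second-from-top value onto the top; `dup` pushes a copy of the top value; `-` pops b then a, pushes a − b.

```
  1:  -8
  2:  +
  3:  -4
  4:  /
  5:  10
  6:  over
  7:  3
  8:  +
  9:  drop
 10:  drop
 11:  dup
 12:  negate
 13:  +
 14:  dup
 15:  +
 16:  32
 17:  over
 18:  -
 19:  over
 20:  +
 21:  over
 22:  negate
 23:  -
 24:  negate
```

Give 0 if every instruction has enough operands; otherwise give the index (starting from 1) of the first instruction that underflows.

2

-8 → -8
+  — needs 2 operands, stack has 1 → underflow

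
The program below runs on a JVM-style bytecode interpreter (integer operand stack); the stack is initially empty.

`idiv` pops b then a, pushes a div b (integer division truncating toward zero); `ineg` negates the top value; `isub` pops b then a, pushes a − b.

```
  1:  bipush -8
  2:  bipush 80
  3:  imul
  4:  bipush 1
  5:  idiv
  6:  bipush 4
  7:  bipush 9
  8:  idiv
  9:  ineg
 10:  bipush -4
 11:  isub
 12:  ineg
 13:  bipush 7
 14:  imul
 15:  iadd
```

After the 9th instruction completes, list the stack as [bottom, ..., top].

bipush -8  -8
bipush 80  -8 80
imul       -640
bipush 1   -640 1
idiv       -640
bipush 4   -640 4
bipush 9   -640 4 9
idiv       -640 0
ineg       -640 0

[-640, 0]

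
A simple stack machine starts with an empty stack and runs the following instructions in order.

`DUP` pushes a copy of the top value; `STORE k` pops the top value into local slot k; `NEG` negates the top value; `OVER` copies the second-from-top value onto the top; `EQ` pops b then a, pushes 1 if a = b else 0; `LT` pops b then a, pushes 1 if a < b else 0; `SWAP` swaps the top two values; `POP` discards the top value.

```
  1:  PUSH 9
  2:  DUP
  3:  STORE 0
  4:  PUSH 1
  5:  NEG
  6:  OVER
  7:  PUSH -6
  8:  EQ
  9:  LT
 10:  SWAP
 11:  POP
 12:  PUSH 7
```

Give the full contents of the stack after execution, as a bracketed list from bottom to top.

[1, 7]

PUSH 9   9
DUP      9 9
STORE 0  9
PUSH 1   9 1
NEG      9 -1
OVER     9 -1 9
PUSH -6  9 -1 9 -6
EQ       9 -1 0
LT       9 1
SWAP     1 9
POP      1
PUSH 7   1 7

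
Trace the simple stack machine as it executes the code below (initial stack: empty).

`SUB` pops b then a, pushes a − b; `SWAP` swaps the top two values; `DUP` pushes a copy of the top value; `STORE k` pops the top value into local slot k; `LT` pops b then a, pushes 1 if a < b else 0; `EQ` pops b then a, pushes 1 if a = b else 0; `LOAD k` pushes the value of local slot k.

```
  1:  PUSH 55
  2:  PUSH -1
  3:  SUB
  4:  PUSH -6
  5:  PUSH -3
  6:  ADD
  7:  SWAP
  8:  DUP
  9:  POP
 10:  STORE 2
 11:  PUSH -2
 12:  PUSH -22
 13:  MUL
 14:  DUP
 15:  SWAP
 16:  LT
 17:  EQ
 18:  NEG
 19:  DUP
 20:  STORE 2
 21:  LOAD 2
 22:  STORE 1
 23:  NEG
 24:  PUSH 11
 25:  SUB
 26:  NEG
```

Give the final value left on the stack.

PUSH 55   [55]
PUSH -1   [55, -1]
SUB       [56]
PUSH -6   [56, -6]
PUSH -3   [56, -6, -3]
ADD       [56, -9]
SWAP      [-9, 56]
DUP       [-9, 56, 56]
POP       [-9, 56]
STORE 2   [-9]
PUSH -2   [-9, -2]
PUSH -22  [-9, -2, -22]
MUL       [-9, 44]
DUP       [-9, 44, 44]
SWAP      [-9, 44, 44]
LT        [-9, 0]
EQ        [0]
NEG       [0]
DUP       [0, 0]
STORE 2   [0]
LOAD 2    [0, 0]
STORE 1   [0]
NEG       [0]
PUSH 11   [0, 11]
SUB       [-11]
NEG       [11]

11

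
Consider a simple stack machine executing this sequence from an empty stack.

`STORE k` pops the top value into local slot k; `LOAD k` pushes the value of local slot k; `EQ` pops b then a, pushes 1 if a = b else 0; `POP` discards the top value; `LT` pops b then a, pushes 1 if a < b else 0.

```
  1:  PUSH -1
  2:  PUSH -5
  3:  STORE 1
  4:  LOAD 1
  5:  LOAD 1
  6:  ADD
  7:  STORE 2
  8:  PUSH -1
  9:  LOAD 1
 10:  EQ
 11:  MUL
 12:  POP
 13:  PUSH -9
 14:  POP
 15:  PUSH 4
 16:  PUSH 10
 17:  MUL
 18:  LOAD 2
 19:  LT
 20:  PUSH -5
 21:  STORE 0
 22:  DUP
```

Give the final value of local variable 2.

PUSH -1 : [-1]
PUSH -5 : [-1, -5]
STORE 1 : [-1]
LOAD 1  : [-1, -5]
LOAD 1  : [-1, -5, -5]
ADD     : [-1, -10]
STORE 2 : [-1]
PUSH -1 : [-1, -1]
LOAD 1  : [-1, -1, -5]
EQ      : [-1, 0]
MUL     : [0]
POP     : []
PUSH -9 : [-9]
POP     : []
PUSH 4  : [4]
PUSH 10 : [4, 10]
MUL     : [40]
LOAD 2  : [40, -10]
LT      : [0]
PUSH -5 : [0, -5]
STORE 0 : [0]
DUP     : [0, 0]

-10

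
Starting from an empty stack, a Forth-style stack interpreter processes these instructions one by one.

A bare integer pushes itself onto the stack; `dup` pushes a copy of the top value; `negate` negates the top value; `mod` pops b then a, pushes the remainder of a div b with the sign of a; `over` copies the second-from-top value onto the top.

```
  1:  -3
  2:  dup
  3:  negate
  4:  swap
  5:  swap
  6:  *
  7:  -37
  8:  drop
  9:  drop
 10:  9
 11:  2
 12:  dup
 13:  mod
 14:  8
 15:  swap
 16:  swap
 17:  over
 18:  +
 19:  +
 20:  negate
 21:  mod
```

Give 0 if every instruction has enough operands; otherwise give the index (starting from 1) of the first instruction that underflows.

0

-3     : [-3]
dup    : [-3, -3]
negate : [-3, 3]
swap   : [3, -3]
swap   : [-3, 3]
*      : [-9]
-37    : [-9, -37]
drop   : [-9]
drop   : []
9      : [9]
2      : [9, 2]
dup    : [9, 2, 2]
mod    : [9, 0]
8      : [9, 0, 8]
swap   : [9, 8, 0]
swap   : [9, 0, 8]
over   : [9, 0, 8, 0]
+      : [9, 0, 8]
+      : [9, 8]
negate : [9, -8]
mod    : [1]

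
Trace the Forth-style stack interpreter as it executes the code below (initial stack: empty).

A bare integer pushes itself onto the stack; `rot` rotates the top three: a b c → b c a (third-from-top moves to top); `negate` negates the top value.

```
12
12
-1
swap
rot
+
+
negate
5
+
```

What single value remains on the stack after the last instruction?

-18

12     → 12
12     → 12 12
-1     → 12 12 -1
swap   → 12 -1 12
rot    → -1 12 12
+      → -1 24
+      → 23
negate → -23
5      → -23 5
+      → -18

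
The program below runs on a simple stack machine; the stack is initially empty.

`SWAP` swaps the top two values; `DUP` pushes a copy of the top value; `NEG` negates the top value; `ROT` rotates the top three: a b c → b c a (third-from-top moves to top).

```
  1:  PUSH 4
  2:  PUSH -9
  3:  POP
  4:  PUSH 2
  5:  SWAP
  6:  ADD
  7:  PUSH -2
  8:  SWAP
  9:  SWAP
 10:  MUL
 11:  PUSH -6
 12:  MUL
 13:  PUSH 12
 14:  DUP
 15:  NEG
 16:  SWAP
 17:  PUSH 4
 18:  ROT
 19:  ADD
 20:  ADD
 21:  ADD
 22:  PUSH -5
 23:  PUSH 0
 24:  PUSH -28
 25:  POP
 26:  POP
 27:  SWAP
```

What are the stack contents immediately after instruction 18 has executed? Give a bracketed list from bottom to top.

[72, 12, 4, -12]

PUSH 4  : [4]
PUSH -9 : [4, -9]
POP     : [4]
PUSH 2  : [4, 2]
SWAP    : [2, 4]
ADD     : [6]
PUSH -2 : [6, -2]
SWAP    : [-2, 6]
SWAP    : [6, -2]
MUL     : [-12]
PUSH -6 : [-12, -6]
MUL     : [72]
PUSH 12 : [72, 12]
DUP     : [72, 12, 12]
NEG     : [72, 12, -12]
SWAP    : [72, -12, 12]
PUSH 4  : [72, -12, 12, 4]
ROT     : [72, 12, 4, -12]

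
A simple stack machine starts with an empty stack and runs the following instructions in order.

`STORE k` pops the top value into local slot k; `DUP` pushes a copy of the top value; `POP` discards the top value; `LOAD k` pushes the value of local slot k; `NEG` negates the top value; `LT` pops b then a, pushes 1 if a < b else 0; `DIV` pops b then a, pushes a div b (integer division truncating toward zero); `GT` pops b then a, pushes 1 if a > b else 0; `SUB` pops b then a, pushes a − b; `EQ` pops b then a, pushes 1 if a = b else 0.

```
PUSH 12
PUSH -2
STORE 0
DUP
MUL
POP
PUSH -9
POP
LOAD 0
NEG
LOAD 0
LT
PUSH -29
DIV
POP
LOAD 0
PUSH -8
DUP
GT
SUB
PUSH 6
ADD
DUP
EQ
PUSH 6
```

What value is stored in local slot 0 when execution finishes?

PUSH 12   [12]
PUSH -2   [12, -2]
STORE 0   [12]
DUP       [12, 12]
MUL       [144]
POP       []
PUSH -9   [-9]
POP       []
LOAD 0    [-2]
NEG       [2]
LOAD 0    [2, -2]
LT        [0]
PUSH -29  [0, -29]
DIV       [0]
POP       []
LOAD 0    [-2]
PUSH -8   [-2, -8]
DUP       [-2, -8, -8]
GT        [-2, 0]
SUB       [-2]
PUSH 6    [-2, 6]
ADD       [4]
DUP       [4, 4]
EQ        [1]
PUSH 6    [1, 6]

-2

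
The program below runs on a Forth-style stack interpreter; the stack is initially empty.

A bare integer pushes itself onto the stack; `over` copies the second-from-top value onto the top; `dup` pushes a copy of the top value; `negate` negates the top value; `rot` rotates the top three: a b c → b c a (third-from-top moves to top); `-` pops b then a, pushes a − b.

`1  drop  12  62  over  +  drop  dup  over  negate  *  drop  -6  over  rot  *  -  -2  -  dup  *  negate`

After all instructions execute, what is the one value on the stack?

1      : 1
drop   : (empty)
12     : 12
62     : 12 62
over   : 12 62 12
+      : 12 74
drop   : 12
dup    : 12 12
over   : 12 12 12
negate : 12 12 -12
*      : 12 -144
drop   : 12
-6     : 12 -6
over   : 12 -6 12
rot    : -6 12 12
*      : -6 144
-      : -150
-2     : -150 -2
-      : -148
dup    : -148 -148
*      : 21904
negate : -21904

-21904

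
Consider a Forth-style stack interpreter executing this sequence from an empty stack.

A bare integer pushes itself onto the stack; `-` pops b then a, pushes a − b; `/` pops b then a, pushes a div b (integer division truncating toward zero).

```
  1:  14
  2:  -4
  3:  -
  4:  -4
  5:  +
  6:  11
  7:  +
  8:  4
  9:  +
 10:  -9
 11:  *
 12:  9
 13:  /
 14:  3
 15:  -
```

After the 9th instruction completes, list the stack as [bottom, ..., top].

[29]

14 -> 14
-4 -> 14 -4
-  -> 18
-4 -> 18 -4
+  -> 14
11 -> 14 11
+  -> 25
4  -> 25 4
+  -> 29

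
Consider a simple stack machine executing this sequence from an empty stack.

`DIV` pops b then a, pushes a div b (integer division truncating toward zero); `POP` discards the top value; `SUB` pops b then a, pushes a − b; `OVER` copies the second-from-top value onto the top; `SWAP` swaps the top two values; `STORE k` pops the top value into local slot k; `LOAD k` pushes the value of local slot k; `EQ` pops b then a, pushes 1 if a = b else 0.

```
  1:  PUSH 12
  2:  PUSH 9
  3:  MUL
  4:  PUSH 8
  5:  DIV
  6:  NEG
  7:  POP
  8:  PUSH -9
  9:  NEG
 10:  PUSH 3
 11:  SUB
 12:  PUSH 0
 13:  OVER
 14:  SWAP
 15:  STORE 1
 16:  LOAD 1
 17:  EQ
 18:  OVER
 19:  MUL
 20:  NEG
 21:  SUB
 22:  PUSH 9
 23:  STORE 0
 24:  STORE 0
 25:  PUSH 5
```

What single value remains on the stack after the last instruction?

PUSH 12 : [12]
PUSH 9  : [12, 9]
MUL     : [108]
PUSH 8  : [108, 8]
DIV     : [13]
NEG     : [-13]
POP     : []
PUSH -9 : [-9]
NEG     : [9]
PUSH 3  : [9, 3]
SUB     : [6]
PUSH 0  : [6, 0]
OVER    : [6, 0, 6]
SWAP    : [6, 6, 0]
STORE 1 : [6, 6]
LOAD 1  : [6, 6, 0]
EQ      : [6, 0]
OVER    : [6, 0, 6]
MUL     : [6, 0]
NEG     : [6, 0]
SUB     : [6]
PUSH 9  : [6, 9]
STORE 0 : [6]
STORE 0 : []
PUSH 5  : [5]

5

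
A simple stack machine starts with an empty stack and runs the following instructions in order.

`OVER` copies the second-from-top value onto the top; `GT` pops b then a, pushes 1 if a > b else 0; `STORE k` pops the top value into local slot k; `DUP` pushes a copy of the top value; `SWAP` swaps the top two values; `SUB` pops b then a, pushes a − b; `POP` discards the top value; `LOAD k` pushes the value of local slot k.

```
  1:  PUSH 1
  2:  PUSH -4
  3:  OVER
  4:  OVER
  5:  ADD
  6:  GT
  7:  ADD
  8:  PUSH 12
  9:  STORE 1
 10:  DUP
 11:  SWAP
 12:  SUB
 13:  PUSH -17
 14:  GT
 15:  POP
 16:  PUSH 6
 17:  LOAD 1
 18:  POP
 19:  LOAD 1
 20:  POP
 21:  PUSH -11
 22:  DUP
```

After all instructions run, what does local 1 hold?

12

PUSH 1   → 1
PUSH -4  → 1 -4
OVER     → 1 -4 1
OVER     → 1 -4 1 -4
ADD      → 1 -4 -3
GT       → 1 0
ADD      → 1
PUSH 12  → 1 12
STORE 1  → 1
DUP      → 1 1
SWAP     → 1 1
SUB      → 0
PUSH -17 → 0 -17
GT       → 1
POP      → (empty)
PUSH 6   → 6
LOAD 1   → 6 12
POP      → 6
LOAD 1   → 6 12
POP      → 6
PUSH -11 → 6 -11
DUP      → 6 -11 -11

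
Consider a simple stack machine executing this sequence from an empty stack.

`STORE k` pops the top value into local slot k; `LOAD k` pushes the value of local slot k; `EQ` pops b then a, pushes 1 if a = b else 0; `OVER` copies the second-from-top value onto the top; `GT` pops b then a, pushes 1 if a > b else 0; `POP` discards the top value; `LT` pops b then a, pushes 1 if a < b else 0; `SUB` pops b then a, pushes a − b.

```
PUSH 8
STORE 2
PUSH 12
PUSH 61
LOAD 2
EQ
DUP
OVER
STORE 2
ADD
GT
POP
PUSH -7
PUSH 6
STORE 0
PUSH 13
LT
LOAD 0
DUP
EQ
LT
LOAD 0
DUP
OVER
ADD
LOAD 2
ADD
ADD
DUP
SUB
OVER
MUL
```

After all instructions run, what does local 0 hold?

PUSH 8  → [8]
STORE 2 → []
PUSH 12 → [12]
PUSH 61 → [12, 61]
LOAD 2  → [12, 61, 8]
EQ      → [12, 0]
DUP     → [12, 0, 0]
OVER    → [12, 0, 0, 0]
STORE 2 → [12, 0, 0]
ADD     → [12, 0]
GT      → [1]
POP     → []
PUSH -7 → [-7]
PUSH 6  → [-7, 6]
STORE 0 → [-7]
PUSH 13 → [-7, 13]
LT      → [1]
LOAD 0  → [1, 6]
DUP     → [1, 6, 6]
EQ      → [1, 1]
LT      → [0]
LOAD 0  → [0, 6]
DUP     → [0, 6, 6]
OVER    → [0, 6, 6, 6]
ADD     → [0, 6, 12]
LOAD 2  → [0, 6, 12, 0]
ADD     → [0, 6, 12]
ADD     → [0, 18]
DUP     → [0, 18, 18]
SUB     → [0, 0]
OVER    → [0, 0, 0]
MUL     → [0, 0]

6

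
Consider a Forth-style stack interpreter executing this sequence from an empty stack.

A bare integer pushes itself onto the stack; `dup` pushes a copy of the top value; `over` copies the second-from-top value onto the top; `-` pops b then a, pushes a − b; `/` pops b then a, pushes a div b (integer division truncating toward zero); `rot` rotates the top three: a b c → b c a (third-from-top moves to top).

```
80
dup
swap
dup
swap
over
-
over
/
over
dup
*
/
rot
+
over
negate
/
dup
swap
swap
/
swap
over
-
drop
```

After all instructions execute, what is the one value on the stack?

1

80     → [80]
dup    → [80, 80]
swap   → [80, 80]
dup    → [80, 80, 80]
swap   → [80, 80, 80]
over   → [80, 80, 80, 80]
-      → [80, 80, 0]
over   → [80, 80, 0, 80]
/      → [80, 80, 0]
over   → [80, 80, 0, 80]
dup    → [80, 80, 0, 80, 80]
*      → [80, 80, 0, 6400]
/      → [80, 80, 0]
rot    → [80, 0, 80]
+      → [80, 80]
over   → [80, 80, 80]
negate → [80, 80, -80]
/      → [80, -1]
dup    → [80, -1, -1]
swap   → [80, -1, -1]
swap   → [80, -1, -1]
/      → [80, 1]
swap   → [1, 80]
over   → [1, 80, 1]
-      → [1, 79]
drop   → [1]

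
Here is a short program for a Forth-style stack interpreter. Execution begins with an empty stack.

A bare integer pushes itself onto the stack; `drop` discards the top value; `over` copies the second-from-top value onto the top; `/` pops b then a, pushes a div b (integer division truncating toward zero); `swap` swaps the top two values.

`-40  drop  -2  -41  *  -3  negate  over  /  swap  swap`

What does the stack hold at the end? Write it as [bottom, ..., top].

-40    : -40
drop   : (empty)
-2     : -2
-41    : -2 -41
*      : 82
-3     : 82 -3
negate : 82 3
over   : 82 3 82
/      : 82 0
swap   : 0 82
swap   : 82 0

[82, 0]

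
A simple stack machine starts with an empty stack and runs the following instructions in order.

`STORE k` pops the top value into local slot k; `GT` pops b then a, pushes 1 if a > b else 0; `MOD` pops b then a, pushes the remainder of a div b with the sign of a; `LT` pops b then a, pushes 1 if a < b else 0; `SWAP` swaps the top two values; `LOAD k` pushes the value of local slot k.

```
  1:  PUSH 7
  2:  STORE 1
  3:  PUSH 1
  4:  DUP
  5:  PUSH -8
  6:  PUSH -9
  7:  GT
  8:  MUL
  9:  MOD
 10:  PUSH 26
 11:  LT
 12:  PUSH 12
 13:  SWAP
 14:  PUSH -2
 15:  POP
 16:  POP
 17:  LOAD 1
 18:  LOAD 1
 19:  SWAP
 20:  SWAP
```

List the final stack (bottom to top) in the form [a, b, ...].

[12, 7, 7]

PUSH 7  -> [7]
STORE 1 -> []
PUSH 1  -> [1]
DUP     -> [1, 1]
PUSH -8 -> [1, 1, -8]
PUSH -9 -> [1, 1, -8, -9]
GT      -> [1, 1, 1]
MUL     -> [1, 1]
MOD     -> [0]
PUSH 26 -> [0, 26]
LT      -> [1]
PUSH 12 -> [1, 12]
SWAP    -> [12, 1]
PUSH -2 -> [12, 1, -2]
POP     -> [12, 1]
POP     -> [12]
LOAD 1  -> [12, 7]
LOAD 1  -> [12, 7, 7]
SWAP    -> [12, 7, 7]
SWAP    -> [12, 7, 7]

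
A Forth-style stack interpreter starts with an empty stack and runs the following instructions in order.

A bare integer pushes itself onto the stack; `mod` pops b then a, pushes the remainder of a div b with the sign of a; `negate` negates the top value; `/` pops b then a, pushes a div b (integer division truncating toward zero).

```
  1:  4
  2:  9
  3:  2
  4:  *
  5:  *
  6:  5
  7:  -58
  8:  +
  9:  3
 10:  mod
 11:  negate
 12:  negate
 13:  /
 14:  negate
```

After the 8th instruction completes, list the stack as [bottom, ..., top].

4   → 4
9   → 4 9
2   → 4 9 2
*   → 4 18
*   → 72
5   → 72 5
-58 → 72 5 -58
+   → 72 -53

[72, -53]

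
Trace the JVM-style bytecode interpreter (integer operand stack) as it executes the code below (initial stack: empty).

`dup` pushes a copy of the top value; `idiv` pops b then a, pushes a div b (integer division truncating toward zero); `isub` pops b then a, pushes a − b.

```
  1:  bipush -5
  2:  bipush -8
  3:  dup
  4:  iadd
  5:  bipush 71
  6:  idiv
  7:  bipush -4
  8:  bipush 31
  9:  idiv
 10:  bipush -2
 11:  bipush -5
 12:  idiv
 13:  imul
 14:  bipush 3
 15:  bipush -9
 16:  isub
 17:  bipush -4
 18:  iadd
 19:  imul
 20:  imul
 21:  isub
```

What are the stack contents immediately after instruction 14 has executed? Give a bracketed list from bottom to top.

bipush -5 → [-5]
bipush -8 → [-5, -8]
dup       → [-5, -8, -8]
iadd      → [-5, -16]
bipush 71 → [-5, -16, 71]
idiv      → [-5, 0]
bipush -4 → [-5, 0, -4]
bipush 31 → [-5, 0, -4, 31]
idiv      → [-5, 0, 0]
bipush -2 → [-5, 0, 0, -2]
bipush -5 → [-5, 0, 0, -2, -5]
idiv      → [-5, 0, 0, 0]
imul      → [-5, 0, 0]
bipush 3  → [-5, 0, 0, 3]

[-5, 0, 0, 3]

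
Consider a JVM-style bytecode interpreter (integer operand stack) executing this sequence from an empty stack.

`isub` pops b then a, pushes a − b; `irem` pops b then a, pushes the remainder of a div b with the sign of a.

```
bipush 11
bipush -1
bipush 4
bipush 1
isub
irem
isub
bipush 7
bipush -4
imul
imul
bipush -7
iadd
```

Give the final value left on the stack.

bipush 11 -> 11
bipush -1 -> 11 -1
bipush 4  -> 11 -1 4
bipush 1  -> 11 -1 4 1
isub      -> 11 -1 3
irem      -> 11 -1
isub      -> 12
bipush 7  -> 12 7
bipush -4 -> 12 7 -4
imul      -> 12 -28
imul      -> -336
bipush -7 -> -336 -7
iadd      -> -343

-343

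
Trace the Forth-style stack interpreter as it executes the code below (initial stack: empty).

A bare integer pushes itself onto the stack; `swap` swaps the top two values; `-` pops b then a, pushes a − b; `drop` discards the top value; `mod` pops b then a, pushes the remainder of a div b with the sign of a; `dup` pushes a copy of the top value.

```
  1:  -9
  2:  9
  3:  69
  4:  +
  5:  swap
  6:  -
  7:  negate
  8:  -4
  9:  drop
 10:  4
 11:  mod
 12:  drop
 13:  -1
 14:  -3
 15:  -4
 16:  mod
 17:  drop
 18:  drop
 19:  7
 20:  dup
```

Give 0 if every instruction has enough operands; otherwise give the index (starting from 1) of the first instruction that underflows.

-9      [-9]
9       [-9, 9]
69      [-9, 9, 69]
+       [-9, 78]
swap    [78, -9]
-       [87]
negate  [-87]
-4      [-87, -4]
drop    [-87]
4       [-87, 4]
mod     [-3]
drop    []
-1      [-1]
-3      [-1, -3]
-4      [-1, -3, -4]
mod     [-1, -3]
drop    [-1]
drop    []
7       [7]
dup     [7, 7]

0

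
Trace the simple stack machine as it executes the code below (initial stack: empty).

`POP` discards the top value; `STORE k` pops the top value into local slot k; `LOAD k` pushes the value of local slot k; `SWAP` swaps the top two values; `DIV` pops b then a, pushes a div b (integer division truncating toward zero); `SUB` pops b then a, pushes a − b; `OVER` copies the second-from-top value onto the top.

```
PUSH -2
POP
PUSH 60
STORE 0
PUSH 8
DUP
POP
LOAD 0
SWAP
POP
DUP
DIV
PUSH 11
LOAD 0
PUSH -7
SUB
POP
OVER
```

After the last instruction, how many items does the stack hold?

PUSH -2 → -2
POP     → (empty)
PUSH 60 → 60
STORE 0 → (empty)
PUSH 8  → 8
DUP     → 8 8
POP     → 8
LOAD 0  → 8 60
SWAP    → 60 8
POP     → 60
DUP     → 60 60
DIV     → 1
PUSH 11 → 1 11
LOAD 0  → 1 11 60
PUSH -7 → 1 11 60 -7
SUB     → 1 11 67
POP     → 1 11
OVER    → 1 11 1

3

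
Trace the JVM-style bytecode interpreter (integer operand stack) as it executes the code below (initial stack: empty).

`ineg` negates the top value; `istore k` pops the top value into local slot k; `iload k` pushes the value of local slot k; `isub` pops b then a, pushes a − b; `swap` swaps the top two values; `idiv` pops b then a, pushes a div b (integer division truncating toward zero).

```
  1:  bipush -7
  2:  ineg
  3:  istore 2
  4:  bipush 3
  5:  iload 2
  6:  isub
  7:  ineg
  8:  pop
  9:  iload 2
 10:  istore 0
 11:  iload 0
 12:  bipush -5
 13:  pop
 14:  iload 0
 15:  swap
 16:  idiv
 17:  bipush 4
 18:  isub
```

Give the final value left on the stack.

-3

bipush -7 -> [-7]
ineg      -> [7]
istore 2  -> []
bipush 3  -> [3]
iload 2   -> [3, 7]
isub      -> [-4]
ineg      -> [4]
pop       -> []
iload 2   -> [7]
istore 0  -> []
iload 0   -> [7]
bipush -5 -> [7, -5]
pop       -> [7]
iload 0   -> [7, 7]
swap      -> [7, 7]
idiv      -> [1]
bipush 4  -> [1, 4]
isub      -> [-3]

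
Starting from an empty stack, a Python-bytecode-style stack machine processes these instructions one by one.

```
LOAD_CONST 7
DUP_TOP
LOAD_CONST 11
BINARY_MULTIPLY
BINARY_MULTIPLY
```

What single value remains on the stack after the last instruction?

LOAD_CONST 7     [7]
DUP_TOP          [7, 7]
LOAD_CONST 11    [7, 7, 11]
BINARY_MULTIPLY  [7, 77]
BINARY_MULTIPLY  [539]

539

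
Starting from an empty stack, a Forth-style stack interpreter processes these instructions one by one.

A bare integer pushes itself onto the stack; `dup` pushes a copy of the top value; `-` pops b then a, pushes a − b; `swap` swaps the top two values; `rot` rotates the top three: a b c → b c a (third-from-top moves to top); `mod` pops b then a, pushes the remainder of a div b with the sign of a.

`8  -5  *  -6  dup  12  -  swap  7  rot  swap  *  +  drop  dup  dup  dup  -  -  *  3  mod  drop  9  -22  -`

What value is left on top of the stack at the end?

31

8    : [8]
-5   : [8, -5]
*    : [-40]
-6   : [-40, -6]
dup  : [-40, -6, -6]
12   : [-40, -6, -6, 12]
-    : [-40, -6, -18]
swap : [-40, -18, -6]
7    : [-40, -18, -6, 7]
rot  : [-40, -6, 7, -18]
swap : [-40, -6, -18, 7]
*    : [-40, -6, -126]
+    : [-40, -132]
drop : [-40]
dup  : [-40, -40]
dup  : [-40, -40, -40]
dup  : [-40, -40, -40, -40]
-    : [-40, -40, 0]
-    : [-40, -40]
*    : [1600]
3    : [1600, 3]
mod  : [1]
drop : []
9    : [9]
-22  : [9, -22]
-    : [31]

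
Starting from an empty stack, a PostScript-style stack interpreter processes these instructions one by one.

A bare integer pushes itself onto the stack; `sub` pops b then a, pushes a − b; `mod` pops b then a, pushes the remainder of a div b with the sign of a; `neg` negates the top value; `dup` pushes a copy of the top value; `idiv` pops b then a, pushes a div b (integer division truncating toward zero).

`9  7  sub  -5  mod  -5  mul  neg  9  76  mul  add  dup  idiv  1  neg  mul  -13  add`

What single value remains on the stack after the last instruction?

9    -> 9
7    -> 9 7
sub  -> 2
-5   -> 2 -5
mod  -> 2
-5   -> 2 -5
mul  -> -10
neg  -> 10
9    -> 10 9
76   -> 10 9 76
mul  -> 10 684
add  -> 694
dup  -> 694 694
idiv -> 1
1    -> 1 1
neg  -> 1 -1
mul  -> -1
-13  -> -1 -13
add  -> -14

-14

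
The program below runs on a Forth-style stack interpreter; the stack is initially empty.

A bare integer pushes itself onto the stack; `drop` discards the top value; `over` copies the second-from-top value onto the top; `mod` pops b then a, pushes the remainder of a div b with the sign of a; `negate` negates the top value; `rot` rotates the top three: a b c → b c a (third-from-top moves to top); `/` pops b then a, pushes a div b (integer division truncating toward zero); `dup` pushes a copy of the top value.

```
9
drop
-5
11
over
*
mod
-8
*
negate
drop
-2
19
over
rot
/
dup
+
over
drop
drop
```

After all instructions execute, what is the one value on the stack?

19

9      → [9]
drop   → []
-5     → [-5]
11     → [-5, 11]
over   → [-5, 11, -5]
*      → [-5, -55]
mod    → [-5]
-8     → [-5, -8]
*      → [40]
negate → [-40]
drop   → []
-2     → [-2]
19     → [-2, 19]
over   → [-2, 19, -2]
rot    → [19, -2, -2]
/      → [19, 1]
dup    → [19, 1, 1]
+      → [19, 2]
over   → [19, 2, 19]
drop   → [19, 2]
drop   → [19]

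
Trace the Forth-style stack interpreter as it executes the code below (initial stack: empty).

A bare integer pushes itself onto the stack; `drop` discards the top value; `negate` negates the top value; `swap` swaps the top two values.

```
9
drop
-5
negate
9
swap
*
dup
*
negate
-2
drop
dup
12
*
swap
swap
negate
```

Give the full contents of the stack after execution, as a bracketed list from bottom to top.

[-2025, 24300]

9       [9]
drop    []
-5      [-5]
negate  [5]
9       [5, 9]
swap    [9, 5]
*       [45]
dup     [45, 45]
*       [2025]
negate  [-2025]
-2      [-2025, -2]
drop    [-2025]
dup     [-2025, -2025]
12      [-2025, -2025, 12]
*       [-2025, -24300]
swap    [-24300, -2025]
swap    [-2025, -24300]
negate  [-2025, 24300]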